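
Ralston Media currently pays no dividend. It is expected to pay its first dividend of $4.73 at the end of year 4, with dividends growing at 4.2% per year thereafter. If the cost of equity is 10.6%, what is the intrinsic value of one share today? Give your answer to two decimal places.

Deferred-dividend DDM. At t=3 the remaining stream is a growing perpetuity with first payment D_4 = 4.73.
V_3 = D_4/(r−g) = 4.73/(0.106−0.042) = 73.9062
P₀ = V_3/(1+r)^3 = 73.9062/(1+0.106)^3 = 54.6281

$54.63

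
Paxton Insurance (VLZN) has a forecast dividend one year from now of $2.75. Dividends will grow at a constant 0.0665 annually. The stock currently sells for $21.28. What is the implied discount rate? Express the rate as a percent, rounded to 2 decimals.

Rearranging the constant-growth DDM: r = D₁/P₀ + g.
r = 2.7500 / 21.28 + 0.0665 = 0.12923 + 0.0665 = 0.19573

19.57%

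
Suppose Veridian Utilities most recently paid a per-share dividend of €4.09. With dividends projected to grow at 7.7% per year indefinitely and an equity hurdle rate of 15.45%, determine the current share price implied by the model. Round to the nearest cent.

€56.84

Gordon growth model: P₀ = D₁/(r − g). D₁ = 4.09 × (1 + 0.077) = 4.4049.
P₀ = 4.4049 / (0.1545 − 0.077) = 4.4049 / 0.0775 = 56.8378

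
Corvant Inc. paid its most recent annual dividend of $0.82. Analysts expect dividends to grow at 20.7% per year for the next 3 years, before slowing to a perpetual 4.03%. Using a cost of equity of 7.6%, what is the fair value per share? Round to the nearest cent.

Two-stage DDM. Project D₁…D_3 at 0.207, terminal growth 0.0403, discount at r = 0.076.
D_1 = 0.9897
D_2 = 1.1946
D_3 = 1.4419
Terminal value at t=3: TV = D_4/(r−g) = 1.5000/(0.076−0.0403) = 42.0171
P₀ = 0.9897/(1+0.076)^1 + 1.1946/(1+0.076)^2 + 1.4419/(1+0.076)^3 + 42.0171/(1+0.076)^3 = 36.8370

$36.84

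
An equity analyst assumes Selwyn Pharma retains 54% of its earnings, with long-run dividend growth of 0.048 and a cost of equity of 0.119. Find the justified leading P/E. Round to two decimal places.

6.48

Payout ratio b = 1 − 0.54 = 0.46.
Justified leading P/E = b/(r−g) = 0.46/(0.119−0.048) = 6.4789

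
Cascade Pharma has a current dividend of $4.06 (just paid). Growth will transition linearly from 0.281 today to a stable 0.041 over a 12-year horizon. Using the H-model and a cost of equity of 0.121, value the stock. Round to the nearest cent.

$125.91

H-model: P₀ = D₀[(1+g_L) + H(g_S−g_L)]/(r−g_L), with H = 12/2 = 6.
P₀ = 4.06 × [(1+0.041) + 6×(0.281−0.041)] / (0.121−0.041)
   = 4.06 × 2.4810 / 0.08 = 125.9108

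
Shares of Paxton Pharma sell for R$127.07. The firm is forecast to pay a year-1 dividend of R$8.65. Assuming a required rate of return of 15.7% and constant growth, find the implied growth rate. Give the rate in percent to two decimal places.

8.89%

From P₀ = D₁/(r − g), the implied growth is g = r − D₁/P₀.
g = 0.157 − 8.65/127.07 = 0.157 − 0.06807 = 0.08893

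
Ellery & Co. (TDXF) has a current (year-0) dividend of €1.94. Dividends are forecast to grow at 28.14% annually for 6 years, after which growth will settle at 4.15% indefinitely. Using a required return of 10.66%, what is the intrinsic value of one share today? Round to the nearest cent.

Two-stage DDM. Project D₁…D_6 at 0.2814, terminal growth 0.0415, discount at r = 0.1066.
D_1 = 2.4859
D_2 = 3.1855
D_3 = 4.0818
D_4 = 5.2305
D_5 = 6.7023
D_6 = 8.5884
Terminal value at t=6: TV = D_7/(r−g) = 8.9448/(0.1066−0.0415) = 137.4005
P₀ = 2.4859/(1+0.1066)^1 + 3.1855/(1+0.1066)^2 + 4.0818/(1+0.1066)^3 + 5.2305/(1+0.1066)^4 + 6.7023/(1+0.1066)^5 + 8.5884/(1+0.1066)^6 + 137.4005/(1+0.1066)^6 = 94.8885

€94.89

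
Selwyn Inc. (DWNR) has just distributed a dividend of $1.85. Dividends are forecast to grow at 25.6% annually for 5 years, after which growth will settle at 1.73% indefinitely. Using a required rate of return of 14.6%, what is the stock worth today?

Two-stage DDM. Project D₁…D_5 at 0.256, terminal growth 0.0173, discount at r = 0.146.
D_1 = 2.3236
D_2 = 2.9184
D_3 = 3.6656
D_4 = 4.6039
D_5 = 5.7826
Terminal value at t=5: TV = D_6/(r−g) = 5.8826/(0.146−0.0173) = 45.7078
P₀ = 2.3236/(1+0.146)^1 + 2.9184/(1+0.146)^2 + 3.6656/(1+0.146)^3 + 4.6039/(1+0.146)^4 + 5.7826/(1+0.146)^5 + 45.7078/(1+0.146)^5 = 35.4042

$35.40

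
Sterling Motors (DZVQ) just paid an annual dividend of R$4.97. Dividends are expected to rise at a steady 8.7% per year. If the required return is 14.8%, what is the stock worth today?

R$88.56

Gordon growth model: P₀ = D₁/(r − g). D₁ = 4.97 × (1 + 0.087) = 5.4024.
P₀ = 5.4024 / (0.148 − 0.087) = 5.4024 / 0.061 = 88.5638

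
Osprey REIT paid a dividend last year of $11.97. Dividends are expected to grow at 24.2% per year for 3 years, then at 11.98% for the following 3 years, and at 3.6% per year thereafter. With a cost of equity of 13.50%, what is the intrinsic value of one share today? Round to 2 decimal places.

$246.55

Three-stage DDM. Project D₁…D_6; terminal Gordon value at t=6 with g = 0.036; discount at r = 0.135.
D_1 = 14.8667
D_2 = 18.4645
D_3 = 22.9329
D_4 = 25.6803
D_5 = 28.7568
D_6 = 32.2018
TV_6 = 33.3611/(0.135−0.036) = 336.9806
P₀ = Σ Dₜ/(1+r)ᵗ + TV_6/(1+r)^6 = 246.5474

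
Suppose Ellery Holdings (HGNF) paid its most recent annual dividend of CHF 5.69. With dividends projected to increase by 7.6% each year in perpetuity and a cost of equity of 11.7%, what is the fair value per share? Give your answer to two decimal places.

Gordon growth model: P₀ = D₁/(r − g). D₁ = 5.69 × (1 + 0.076) = 6.1224.
P₀ = 6.1224 / (0.117 − 0.076) = 6.1224 / 0.041 = 149.3278

CHF 149.33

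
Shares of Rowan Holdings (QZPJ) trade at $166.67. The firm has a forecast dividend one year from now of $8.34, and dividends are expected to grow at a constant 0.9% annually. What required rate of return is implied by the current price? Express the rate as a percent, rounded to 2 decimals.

5.90%

Rearranging the constant-growth DDM: r = D₁/P₀ + g.
r = 8.3400 / 166.67 + 0.009 = 0.05004 + 0.009 = 0.05904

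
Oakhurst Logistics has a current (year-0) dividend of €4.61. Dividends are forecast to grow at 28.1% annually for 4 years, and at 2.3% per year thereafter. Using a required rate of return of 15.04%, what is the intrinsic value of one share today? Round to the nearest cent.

Two-stage DDM. Project D₁…D_4 at 0.281, terminal growth 0.023, discount at r = 0.1504.
D_1 = 5.9054
D_2 = 7.5648
D_3 = 9.6905
D_4 = 12.4136
Terminal value at t=4: TV = D_5/(r−g) = 12.6991/(0.1504−0.023) = 99.6790
P₀ = 5.9054/(1+0.1504)^1 + 7.5648/(1+0.1504)^2 + 9.6905/(1+0.1504)^3 + 12.4136/(1+0.1504)^4 + 99.6790/(1+0.1504)^4 = 81.2147

€81.21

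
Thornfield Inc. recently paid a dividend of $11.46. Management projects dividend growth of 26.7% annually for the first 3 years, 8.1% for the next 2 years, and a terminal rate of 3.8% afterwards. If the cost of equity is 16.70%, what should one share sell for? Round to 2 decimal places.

Three-stage DDM. Project D₁…D_5; terminal Gordon value at t=5 with g = 0.038; discount at r = 0.167.
D_1 = 14.5198
D_2 = 18.3966
D_3 = 23.3085
D_4 = 25.1965
D_5 = 27.2374
TV_5 = 28.2724/(0.167−0.038) = 219.1662
P₀ = Σ Dₜ/(1+r)ᵗ + TV_5/(1+r)^5 = 168.0402

$168.04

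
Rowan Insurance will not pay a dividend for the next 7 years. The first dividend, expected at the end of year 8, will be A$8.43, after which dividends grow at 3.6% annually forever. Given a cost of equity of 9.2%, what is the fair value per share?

A$81.30

Deferred-dividend DDM. At t=7 the remaining stream is a growing perpetuity with first payment D_8 = 8.43.
V_7 = D_8/(r−g) = 8.43/(0.092−0.036) = 150.5357
P₀ = V_7/(1+r)^7 = 150.5357/(1+0.092)^7 = 81.2982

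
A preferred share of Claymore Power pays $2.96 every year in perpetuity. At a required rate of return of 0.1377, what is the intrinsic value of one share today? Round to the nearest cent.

Zero-growth DDM (perpetuity): P₀ = D/r = 2.96 / 0.1377 = 21.4960

$21.50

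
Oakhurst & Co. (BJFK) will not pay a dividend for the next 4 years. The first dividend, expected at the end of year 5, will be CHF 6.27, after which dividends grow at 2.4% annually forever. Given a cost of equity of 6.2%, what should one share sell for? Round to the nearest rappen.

CHF 129.71

Deferred-dividend DDM. At t=4 the remaining stream is a growing perpetuity with first payment D_5 = 6.27.
V_4 = D_5/(r−g) = 6.27/(0.062−0.024) = 165.0000
P₀ = V_4/(1+r)^4 = 165.0000/(1+0.062)^4 = 129.7137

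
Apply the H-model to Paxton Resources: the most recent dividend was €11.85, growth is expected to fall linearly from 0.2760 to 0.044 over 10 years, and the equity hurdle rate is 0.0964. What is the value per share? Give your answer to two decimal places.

€498.42

H-model: P₀ = D₀[(1+g_L) + H(g_S−g_L)]/(r−g_L), with H = 10/2 = 5.
P₀ = 11.85 × [(1+0.044) + 5×(0.276−0.044)] / (0.0964−0.044)
   = 11.85 × 2.2040 / 0.0524 = 498.4237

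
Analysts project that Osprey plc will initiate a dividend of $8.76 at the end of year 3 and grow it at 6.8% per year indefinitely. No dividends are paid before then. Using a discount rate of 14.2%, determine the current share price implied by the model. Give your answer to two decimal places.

Deferred-dividend DDM. At t=2 the remaining stream is a growing perpetuity with first payment D_3 = 8.76.
V_2 = D_3/(r−g) = 8.76/(0.142−0.068) = 118.3784
P₀ = V_2/(1+r)^2 = 118.3784/(1+0.142)^2 = 90.7695

$90.77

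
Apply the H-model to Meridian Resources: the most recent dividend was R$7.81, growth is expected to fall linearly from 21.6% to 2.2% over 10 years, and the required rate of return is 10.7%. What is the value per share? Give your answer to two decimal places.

R$183.03

H-model: P₀ = D₀[(1+g_L) + H(g_S−g_L)]/(r−g_L), with H = 10/2 = 5.
P₀ = 7.81 × [(1+0.022) + 5×(0.216−0.022)] / (0.107−0.022)
   = 7.81 × 1.9920 / 0.085 = 183.0296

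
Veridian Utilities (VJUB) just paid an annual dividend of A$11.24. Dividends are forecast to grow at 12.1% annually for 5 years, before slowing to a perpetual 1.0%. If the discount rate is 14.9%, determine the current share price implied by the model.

Two-stage DDM. Project D₁…D_5 at 0.121, terminal growth 0.01, discount at r = 0.149.
D_1 = 12.6000
D_2 = 14.1246
D_3 = 15.8337
D_4 = 17.7496
D_5 = 19.8973
Terminal value at t=5: TV = D_6/(r−g) = 20.0963/(0.149−0.01) = 144.5776
P₀ = 12.6000/(1+0.149)^1 + 14.1246/(1+0.149)^2 + 15.8337/(1+0.149)^3 + 17.7496/(1+0.149)^4 + 19.8973/(1+0.149)^5 + 144.5776/(1+0.149)^5 = 124.4164

A$124.42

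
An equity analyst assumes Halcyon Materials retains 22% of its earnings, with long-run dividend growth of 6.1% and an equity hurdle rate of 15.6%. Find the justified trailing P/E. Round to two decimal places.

Payout ratio b = 1 − 0.22 = 0.78.
Justified trailing P/E = b(1+g)/(r−g) = 0.78×(1+0.061)/(0.156−0.061) = 8.7114

8.71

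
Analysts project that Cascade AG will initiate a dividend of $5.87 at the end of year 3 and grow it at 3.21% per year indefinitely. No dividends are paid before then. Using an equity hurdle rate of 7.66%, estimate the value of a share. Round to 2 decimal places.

Deferred-dividend DDM. At t=2 the remaining stream is a growing perpetuity with first payment D_3 = 5.87.
V_2 = D_3/(r−g) = 5.87/(0.0766−0.0321) = 131.9101
P₀ = V_2/(1+r)^2 = 131.9101/(1+0.0766)^2 = 113.8071

$113.81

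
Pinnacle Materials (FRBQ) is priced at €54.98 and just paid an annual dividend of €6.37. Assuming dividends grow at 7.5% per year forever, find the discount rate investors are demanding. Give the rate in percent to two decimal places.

19.95%

Rearranging the constant-growth DDM: r = D₁/P₀ + g.
D₁ = 6.37 × (1 + 0.075) = 6.8477.
r = 6.8477 / 54.98 + 0.075 = 0.12455 + 0.075 = 0.19955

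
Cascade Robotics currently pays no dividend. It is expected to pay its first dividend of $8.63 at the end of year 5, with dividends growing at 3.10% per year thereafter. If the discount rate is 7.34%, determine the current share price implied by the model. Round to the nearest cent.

Deferred-dividend DDM. At t=4 the remaining stream is a growing perpetuity with first payment D_5 = 8.63.
V_4 = D_5/(r−g) = 8.63/(0.0734−0.031) = 203.5377
P₀ = V_4/(1+r)^4 = 203.5377/(1+0.0734)^4 = 153.3199

$153.32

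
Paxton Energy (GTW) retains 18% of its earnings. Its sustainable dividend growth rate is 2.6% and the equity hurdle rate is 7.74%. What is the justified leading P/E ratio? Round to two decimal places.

15.95

Payout ratio b = 1 − 0.18 = 0.82.
Justified leading P/E = b/(r−g) = 0.82/(0.0774−0.026) = 15.9533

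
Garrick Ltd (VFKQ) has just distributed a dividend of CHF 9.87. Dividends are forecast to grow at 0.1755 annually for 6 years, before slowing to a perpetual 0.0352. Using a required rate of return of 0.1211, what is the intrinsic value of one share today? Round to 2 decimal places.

Two-stage DDM. Project D₁…D_6 at 0.1755, terminal growth 0.0352, discount at r = 0.1211.
D_1 = 11.6022
D_2 = 13.6384
D_3 = 16.0319
D_4 = 18.8455
D_5 = 22.1529
D_6 = 26.0407
Terminal value at t=6: TV = D_7/(r−g) = 26.9574/(0.1211−0.0352) = 313.8225
P₀ = 11.6022/(1+0.1211)^1 + 13.6384/(1+0.1211)^2 + 16.0319/(1+0.1211)^3 + 18.8455/(1+0.1211)^4 + 22.1529/(1+0.1211)^5 + 26.0407/(1+0.1211)^6 + 313.8225/(1+0.1211)^6 = 228.1901

CHF 228.19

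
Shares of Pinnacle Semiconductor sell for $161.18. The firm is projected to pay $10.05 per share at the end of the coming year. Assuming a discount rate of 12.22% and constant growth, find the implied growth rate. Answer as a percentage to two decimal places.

From P₀ = D₁/(r − g), the implied growth is g = r − D₁/P₀.
g = 0.1222 − 10.05/161.18 = 0.1222 − 0.06235 = 0.05985

5.98%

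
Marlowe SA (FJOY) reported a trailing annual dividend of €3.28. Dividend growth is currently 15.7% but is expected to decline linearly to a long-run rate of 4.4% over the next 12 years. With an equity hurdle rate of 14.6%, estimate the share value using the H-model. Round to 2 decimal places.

H-model: P₀ = D₀[(1+g_L) + H(g_S−g_L)]/(r−g_L), with H = 12/2 = 6.
P₀ = 3.28 × [(1+0.044) + 6×(0.157−0.044)] / (0.146−0.044)
   = 3.28 × 1.7220 / 0.102 = 55.3741

€55.37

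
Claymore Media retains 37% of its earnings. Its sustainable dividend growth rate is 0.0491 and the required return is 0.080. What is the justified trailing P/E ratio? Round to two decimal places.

Payout ratio b = 1 − 0.37 = 0.63.
Justified trailing P/E = b(1+g)/(r−g) = 0.63×(1+0.0491)/(0.08−0.0491) = 21.3894

21.39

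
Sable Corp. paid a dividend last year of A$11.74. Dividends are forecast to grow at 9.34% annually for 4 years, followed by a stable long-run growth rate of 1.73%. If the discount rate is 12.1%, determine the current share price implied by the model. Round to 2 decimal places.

A$148.38

Two-stage DDM. Project D₁…D_4 at 0.0934, terminal growth 0.0173, discount at r = 0.121.
D_1 = 12.8365
D_2 = 14.0354
D_3 = 15.3464
D_4 = 16.7797
Terminal value at t=4: TV = D_5/(r−g) = 17.0700/(0.121−0.0173) = 164.6094
P₀ = 12.8365/(1+0.121)^1 + 14.0354/(1+0.121)^2 + 15.3464/(1+0.121)^3 + 16.7797/(1+0.121)^4 + 164.6094/(1+0.121)^4 = 148.3793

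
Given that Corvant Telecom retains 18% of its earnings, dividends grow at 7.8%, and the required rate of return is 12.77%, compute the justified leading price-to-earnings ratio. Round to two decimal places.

Payout ratio b = 1 − 0.18 = 0.82.
Justified leading P/E = b/(r−g) = 0.82/(0.1277−0.078) = 16.4990

16.50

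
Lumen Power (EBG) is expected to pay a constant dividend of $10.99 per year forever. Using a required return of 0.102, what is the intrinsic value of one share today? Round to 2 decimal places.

$107.75

Zero-growth DDM (perpetuity): P₀ = D/r = 10.99 / 0.102 = 107.7451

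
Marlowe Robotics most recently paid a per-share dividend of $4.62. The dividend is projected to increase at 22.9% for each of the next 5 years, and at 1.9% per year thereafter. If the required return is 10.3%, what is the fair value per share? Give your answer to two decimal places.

$128.58

Two-stage DDM. Project D₁…D_5 at 0.229, terminal growth 0.019, discount at r = 0.103.
D_1 = 5.6780
D_2 = 6.9782
D_3 = 8.5763
D_4 = 10.5402
D_5 = 12.9539
Terminal value at t=5: TV = D_6/(r−g) = 13.2000/(0.103−0.019) = 157.1435
P₀ = 5.6780/(1+0.103)^1 + 6.9782/(1+0.103)^2 + 8.5763/(1+0.103)^3 + 10.5402/(1+0.103)^4 + 12.9539/(1+0.103)^5 + 157.1435/(1+0.103)^5 = 128.5843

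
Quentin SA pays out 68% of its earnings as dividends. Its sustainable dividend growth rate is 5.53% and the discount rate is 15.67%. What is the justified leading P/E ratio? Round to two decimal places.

Justified leading P/E = b/(r−g) = 0.68/(0.1567−0.0553) = 6.7061

6.71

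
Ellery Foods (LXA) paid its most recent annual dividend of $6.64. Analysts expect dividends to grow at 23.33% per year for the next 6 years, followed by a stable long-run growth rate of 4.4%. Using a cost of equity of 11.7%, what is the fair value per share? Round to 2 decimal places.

$229.20

Two-stage DDM. Project D₁…D_6 at 0.2333, terminal growth 0.044, discount at r = 0.117.
D_1 = 8.1891
D_2 = 10.0996
D_3 = 12.4559
D_4 = 15.3618
D_5 = 18.9457
D_6 = 23.3658
Terminal value at t=6: TV = D_7/(r−g) = 24.3939/(0.117−0.044) = 334.1628
P₀ = 8.1891/(1+0.117)^1 + 10.0996/(1+0.117)^2 + 12.4559/(1+0.117)^3 + 15.3618/(1+0.117)^4 + 18.9457/(1+0.117)^5 + 23.3658/(1+0.117)^6 + 334.1628/(1+0.117)^6 = 229.2007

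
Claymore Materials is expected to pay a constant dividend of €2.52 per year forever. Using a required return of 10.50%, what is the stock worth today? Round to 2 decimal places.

€24.00

Zero-growth DDM (perpetuity): P₀ = D/r = 2.52 / 0.105 = 24.0000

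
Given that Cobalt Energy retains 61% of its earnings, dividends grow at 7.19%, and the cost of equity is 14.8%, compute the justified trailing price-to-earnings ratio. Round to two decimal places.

5.49

Payout ratio b = 1 − 0.61 = 0.39.
Justified trailing P/E = b(1+g)/(r−g) = 0.39×(1+0.0719)/(0.148−0.0719) = 5.4933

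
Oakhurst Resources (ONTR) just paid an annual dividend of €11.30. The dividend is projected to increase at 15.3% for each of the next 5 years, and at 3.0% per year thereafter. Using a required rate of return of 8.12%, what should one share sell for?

€382.32

Two-stage DDM. Project D₁…D_5 at 0.153, terminal growth 0.03, discount at r = 0.0812.
D_1 = 13.0289
D_2 = 15.0223
D_3 = 17.3207
D_4 = 19.9708
D_5 = 23.0263
Terminal value at t=5: TV = D_6/(r−g) = 23.7171/(0.0812−0.03) = 463.2253
P₀ = 13.0289/(1+0.0812)^1 + 15.0223/(1+0.0812)^2 + 17.3207/(1+0.0812)^3 + 19.9708/(1+0.0812)^4 + 23.0263/(1+0.0812)^5 + 463.2253/(1+0.0812)^5 = 382.3214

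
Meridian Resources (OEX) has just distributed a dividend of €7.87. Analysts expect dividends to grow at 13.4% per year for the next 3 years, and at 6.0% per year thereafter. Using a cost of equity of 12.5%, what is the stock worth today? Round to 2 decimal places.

Two-stage DDM. Project D₁…D_3 at 0.134, terminal growth 0.06, discount at r = 0.125.
D_1 = 8.9246
D_2 = 10.1205
D_3 = 11.4766
Terminal value at t=3: TV = D_4/(r−g) = 12.1652/(0.125−0.06) = 187.1571
P₀ = 8.9246/(1+0.125)^1 + 10.1205/(1+0.125)^2 + 11.4766/(1+0.125)^3 + 187.1571/(1+0.125)^3 = 155.4362

€155.44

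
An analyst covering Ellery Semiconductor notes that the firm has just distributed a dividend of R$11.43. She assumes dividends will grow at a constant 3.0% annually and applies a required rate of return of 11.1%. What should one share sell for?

R$145.34

Gordon growth model: P₀ = D₁/(r − g). D₁ = 11.43 × (1 + 0.03) = 11.7729.
P₀ = 11.7729 / (0.111 − 0.03) = 11.7729 / 0.081 = 145.3444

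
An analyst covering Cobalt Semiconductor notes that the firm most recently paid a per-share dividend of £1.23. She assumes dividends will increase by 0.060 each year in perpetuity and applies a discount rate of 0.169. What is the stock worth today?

£11.96

Gordon growth model: P₀ = D₁/(r − g). D₁ = 1.23 × (1 + 0.06) = 1.3038.
P₀ = 1.3038 / (0.169 − 0.06) = 1.3038 / 0.109 = 11.9615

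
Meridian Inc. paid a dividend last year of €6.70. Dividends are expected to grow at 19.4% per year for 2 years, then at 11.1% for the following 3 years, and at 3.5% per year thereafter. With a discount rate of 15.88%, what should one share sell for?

€86.05

Three-stage DDM. Project D₁…D_5; terminal Gordon value at t=5 with g = 0.035; discount at r = 0.1588.
D_1 = 7.9998
D_2 = 9.5518
D_3 = 10.6120
D_4 = 11.7899
D_5 = 13.0986
TV_5 = 13.5571/(0.1588−0.035) = 109.5079
P₀ = Σ Dₜ/(1+r)ᵗ + TV_5/(1+r)^5 = 86.0525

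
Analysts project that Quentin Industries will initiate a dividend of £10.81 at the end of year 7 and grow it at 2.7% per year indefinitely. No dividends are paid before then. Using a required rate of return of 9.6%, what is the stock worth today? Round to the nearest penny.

£90.39

Deferred-dividend DDM. At t=6 the remaining stream is a growing perpetuity with first payment D_7 = 10.81.
V_6 = D_7/(r−g) = 10.81/(0.096−0.027) = 156.6667
P₀ = V_6/(1+r)^6 = 156.6667/(1+0.096)^6 = 90.3885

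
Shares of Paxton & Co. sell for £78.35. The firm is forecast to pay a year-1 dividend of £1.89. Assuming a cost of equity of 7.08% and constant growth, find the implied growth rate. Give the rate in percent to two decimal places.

From P₀ = D₁/(r − g), the implied growth is g = r − D₁/P₀.
g = 0.0708 − 1.89/78.35 = 0.0708 − 0.02412 = 0.04668

4.67%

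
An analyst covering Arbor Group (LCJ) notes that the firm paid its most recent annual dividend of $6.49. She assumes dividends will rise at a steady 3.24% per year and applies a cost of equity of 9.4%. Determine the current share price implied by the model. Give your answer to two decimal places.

$108.77

Gordon growth model: P₀ = D₁/(r − g). D₁ = 6.49 × (1 + 0.0324) = 6.7003.
P₀ = 6.7003 / (0.094 − 0.0324) = 6.7003 / 0.0616 = 108.7707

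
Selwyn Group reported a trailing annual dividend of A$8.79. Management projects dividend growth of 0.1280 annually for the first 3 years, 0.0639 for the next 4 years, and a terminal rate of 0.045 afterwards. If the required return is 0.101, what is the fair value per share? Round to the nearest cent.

A$216.21

Three-stage DDM. Project D₁…D_7; terminal Gordon value at t=7 with g = 0.045; discount at r = 0.101.
D_1 = 9.9151
D_2 = 11.1843
D_3 = 12.6158
D_4 = 13.4220
D_5 = 14.2797
D_6 = 15.1921
D_7 = 16.1629
TV_7 = 16.8902/(0.101−0.045) = 301.6113
P₀ = Σ Dₜ/(1+r)ᵗ + TV_7/(1+r)^7 = 216.2085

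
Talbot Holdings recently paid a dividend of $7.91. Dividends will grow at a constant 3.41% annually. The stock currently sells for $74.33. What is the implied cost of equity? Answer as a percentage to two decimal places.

14.41%

Rearranging the constant-growth DDM: r = D₁/P₀ + g.
D₁ = 7.91 × (1 + 0.0341) = 8.1797.
r = 8.1797 / 74.33 + 0.0341 = 0.11005 + 0.0341 = 0.14415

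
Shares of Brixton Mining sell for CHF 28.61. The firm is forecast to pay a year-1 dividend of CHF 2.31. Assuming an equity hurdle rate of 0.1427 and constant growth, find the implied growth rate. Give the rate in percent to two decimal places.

6.20%

From P₀ = D₁/(r − g), the implied growth is g = r − D₁/P₀.
g = 0.1427 − 2.31/28.61 = 0.1427 − 0.08074 = 0.06196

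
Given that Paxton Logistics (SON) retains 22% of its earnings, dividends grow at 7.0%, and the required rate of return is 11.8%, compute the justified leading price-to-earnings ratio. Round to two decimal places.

16.25

Payout ratio b = 1 − 0.22 = 0.78.
Justified leading P/E = b/(r−g) = 0.78/(0.118−0.07) = 16.2500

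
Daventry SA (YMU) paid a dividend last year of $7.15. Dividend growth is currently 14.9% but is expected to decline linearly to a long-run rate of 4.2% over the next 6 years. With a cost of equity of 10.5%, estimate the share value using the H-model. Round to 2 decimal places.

H-model: P₀ = D₀[(1+g_L) + H(g_S−g_L)]/(r−g_L), with H = 6/2 = 3.
P₀ = 7.15 × [(1+0.042) + 3×(0.149−0.042)] / (0.105−0.042)
   = 7.15 × 1.3630 / 0.063 = 154.6897

$154.69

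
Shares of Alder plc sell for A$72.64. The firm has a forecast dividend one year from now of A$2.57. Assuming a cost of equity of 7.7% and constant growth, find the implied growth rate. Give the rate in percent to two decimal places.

From P₀ = D₁/(r − g), the implied growth is g = r − D₁/P₀.
g = 0.077 − 2.57/72.64 = 0.077 − 0.03538 = 0.04162

4.16%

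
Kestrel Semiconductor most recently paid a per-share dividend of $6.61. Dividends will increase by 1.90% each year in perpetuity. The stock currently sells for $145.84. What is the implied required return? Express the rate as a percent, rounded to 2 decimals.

Rearranging the constant-growth DDM: r = D₁/P₀ + g.
D₁ = 6.61 × (1 + 0.019) = 6.7356.
r = 6.7356 / 145.84 + 0.019 = 0.04618 + 0.019 = 0.06518

6.52%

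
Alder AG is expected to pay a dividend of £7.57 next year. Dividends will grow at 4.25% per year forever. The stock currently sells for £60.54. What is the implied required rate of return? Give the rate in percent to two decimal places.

Rearranging the constant-growth DDM: r = D₁/P₀ + g.
r = 7.5700 / 60.54 + 0.0425 = 0.12504 + 0.0425 = 0.16754

16.75%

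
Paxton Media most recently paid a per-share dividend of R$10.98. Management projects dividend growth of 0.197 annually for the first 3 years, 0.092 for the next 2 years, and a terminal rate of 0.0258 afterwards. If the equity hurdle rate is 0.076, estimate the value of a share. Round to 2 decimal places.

Three-stage DDM. Project D₁…D_5; terminal Gordon value at t=5 with g = 0.0258; discount at r = 0.076.
D_1 = 13.1431
D_2 = 15.7322
D_3 = 18.8315
D_4 = 20.5640
D_5 = 22.4559
TV_5 = 23.0352/(0.076−0.0258) = 458.8693
P₀ = Σ Dₜ/(1+r)ᵗ + TV_5/(1+r)^5 = 389.9768

R$389.98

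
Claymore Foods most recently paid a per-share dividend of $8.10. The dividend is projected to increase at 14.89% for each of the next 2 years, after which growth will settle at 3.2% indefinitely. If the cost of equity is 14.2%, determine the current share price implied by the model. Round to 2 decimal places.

Two-stage DDM. Project D₁…D_2 at 0.1489, terminal growth 0.032, discount at r = 0.142.
D_1 = 9.3061
D_2 = 10.6918
Terminal value at t=2: TV = D_3/(r−g) = 11.0339/(0.142−0.032) = 100.3082
P₀ = 9.3061/(1+0.142)^1 + 10.6918/(1+0.142)^2 + 100.3082/(1+0.142)^2 = 93.2609

$93.26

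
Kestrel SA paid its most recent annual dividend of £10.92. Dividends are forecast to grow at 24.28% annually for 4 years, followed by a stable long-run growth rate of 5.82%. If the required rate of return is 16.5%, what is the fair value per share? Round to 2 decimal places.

Two-stage DDM. Project D₁…D_4 at 0.2428, terminal growth 0.0582, discount at r = 0.165.
D_1 = 13.5714
D_2 = 16.8665
D_3 = 20.9617
D_4 = 26.0512
Terminal value at t=4: TV = D_5/(r−g) = 27.5674/(0.165−0.0582) = 258.1215
P₀ = 13.5714/(1+0.165)^1 + 16.8665/(1+0.165)^2 + 20.9617/(1+0.165)^3 + 26.0512/(1+0.165)^4 + 258.1215/(1+0.165)^4 = 191.6025

£191.60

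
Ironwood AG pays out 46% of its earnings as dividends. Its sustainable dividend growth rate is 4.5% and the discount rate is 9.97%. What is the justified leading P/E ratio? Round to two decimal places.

8.41

Justified leading P/E = b/(r−g) = 0.46/(0.0997−0.045) = 8.4095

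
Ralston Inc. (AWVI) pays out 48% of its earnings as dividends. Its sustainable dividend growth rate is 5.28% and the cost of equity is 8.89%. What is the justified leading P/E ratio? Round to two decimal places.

13.30

Justified leading P/E = b/(r−g) = 0.48/(0.0889−0.0528) = 13.2964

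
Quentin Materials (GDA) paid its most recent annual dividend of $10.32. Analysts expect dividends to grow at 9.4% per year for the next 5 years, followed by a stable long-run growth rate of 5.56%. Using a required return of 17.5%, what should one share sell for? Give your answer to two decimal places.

Two-stage DDM. Project D₁…D_5 at 0.094, terminal growth 0.0556, discount at r = 0.175.
D_1 = 11.2901
D_2 = 12.3513
D_3 = 13.5124
D_4 = 14.7825
D_5 = 16.1721
Terminal value at t=5: TV = D_6/(r−g) = 17.0713/(0.175−0.0556) = 142.9754
P₀ = 11.2901/(1+0.175)^1 + 12.3513/(1+0.175)^2 + 13.5124/(1+0.175)^3 + 14.7825/(1+0.175)^4 + 16.1721/(1+0.175)^5 + 142.9754/(1+0.175)^5 = 105.6971

$105.70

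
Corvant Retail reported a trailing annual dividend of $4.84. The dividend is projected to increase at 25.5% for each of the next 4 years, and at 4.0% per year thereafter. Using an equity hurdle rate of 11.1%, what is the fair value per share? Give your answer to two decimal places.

Two-stage DDM. Project D₁…D_4 at 0.255, terminal growth 0.04, discount at r = 0.111.
D_1 = 6.0742
D_2 = 7.6231
D_3 = 9.5670
D_4 = 12.0066
Terminal value at t=4: TV = D_5/(r−g) = 12.4869/(0.111−0.04) = 175.8714
P₀ = 6.0742/(1+0.111)^1 + 7.6231/(1+0.111)^2 + 9.5670/(1+0.111)^3 + 12.0066/(1+0.111)^4 + 175.8714/(1+0.111)^4 = 141.9358

$141.94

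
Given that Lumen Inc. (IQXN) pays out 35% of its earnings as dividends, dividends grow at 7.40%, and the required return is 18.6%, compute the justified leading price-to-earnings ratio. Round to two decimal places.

3.12

Justified leading P/E = b/(r−g) = 0.35/(0.186−0.074) = 3.1250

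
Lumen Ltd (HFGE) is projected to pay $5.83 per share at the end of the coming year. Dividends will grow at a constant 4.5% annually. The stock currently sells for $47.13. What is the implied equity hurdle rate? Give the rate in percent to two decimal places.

16.87%

Rearranging the constant-growth DDM: r = D₁/P₀ + g.
r = 5.8300 / 47.13 + 0.045 = 0.12370 + 0.045 = 0.16870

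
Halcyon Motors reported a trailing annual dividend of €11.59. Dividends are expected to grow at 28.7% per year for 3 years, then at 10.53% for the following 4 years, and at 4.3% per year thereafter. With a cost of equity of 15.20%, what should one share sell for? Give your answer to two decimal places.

€232.97

Three-stage DDM. Project D₁…D_7; terminal Gordon value at t=7 with g = 0.043; discount at r = 0.152.
D_1 = 14.9163
D_2 = 19.1973
D_3 = 24.7069
D_4 = 27.3086
D_5 = 30.1842
D_6 = 33.3626
D_7 = 36.8757
TV_7 = 38.4613/(0.152−0.043) = 352.8560
P₀ = Σ Dₜ/(1+r)ᵗ + TV_7/(1+r)^7 = 232.9745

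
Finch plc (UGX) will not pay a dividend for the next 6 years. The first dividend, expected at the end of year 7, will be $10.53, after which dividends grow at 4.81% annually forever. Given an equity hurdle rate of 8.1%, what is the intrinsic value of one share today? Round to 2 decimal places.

Deferred-dividend DDM. At t=6 the remaining stream is a growing perpetuity with first payment D_7 = 10.53.
V_6 = D_7/(r−g) = 10.53/(0.081−0.0481) = 320.0608
P₀ = V_6/(1+r)^6 = 320.0608/(1+0.081)^6 = 200.5757

$200.58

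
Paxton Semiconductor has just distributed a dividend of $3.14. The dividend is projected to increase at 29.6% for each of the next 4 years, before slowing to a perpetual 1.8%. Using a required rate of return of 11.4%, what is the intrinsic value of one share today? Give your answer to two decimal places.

Two-stage DDM. Project D₁…D_4 at 0.296, terminal growth 0.018, discount at r = 0.114.
D_1 = 4.0694
D_2 = 5.2740
D_3 = 6.8351
D_4 = 8.8583
Terminal value at t=4: TV = D_5/(r−g) = 9.0177/(0.114−0.018) = 93.9347
P₀ = 4.0694/(1+0.114)^1 + 5.2740/(1+0.114)^2 + 6.8351/(1+0.114)^3 + 8.8583/(1+0.114)^4 + 93.9347/(1+0.114)^4 = 79.5926

$79.59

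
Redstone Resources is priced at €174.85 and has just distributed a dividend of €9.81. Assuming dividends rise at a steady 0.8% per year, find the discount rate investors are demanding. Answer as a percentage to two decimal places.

Rearranging the constant-growth DDM: r = D₁/P₀ + g.
D₁ = 9.81 × (1 + 0.008) = 9.8885.
r = 9.8885 / 174.85 + 0.008 = 0.05655 + 0.008 = 0.06455

6.46%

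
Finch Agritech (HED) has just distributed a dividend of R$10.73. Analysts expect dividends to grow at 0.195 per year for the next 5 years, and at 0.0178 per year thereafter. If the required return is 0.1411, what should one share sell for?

R$173.31

Two-stage DDM. Project D₁…D_5 at 0.195, terminal growth 0.0178, discount at r = 0.1411.
D_1 = 12.8224
D_2 = 15.3227
D_3 = 18.3106
D_4 = 21.8812
D_5 = 26.1480
Terminal value at t=5: TV = D_6/(r−g) = 26.6135/(0.1411−0.0178) = 215.8433
P₀ = 12.8224/(1+0.1411)^1 + 15.3227/(1+0.1411)^2 + 18.3106/(1+0.1411)^3 + 21.8812/(1+0.1411)^4 + 26.1480/(1+0.1411)^5 + 215.8433/(1+0.1411)^5 = 173.3116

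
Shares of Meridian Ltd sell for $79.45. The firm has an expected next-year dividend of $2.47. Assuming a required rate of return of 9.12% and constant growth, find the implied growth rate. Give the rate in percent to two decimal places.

From P₀ = D₁/(r − g), the implied growth is g = r − D₁/P₀.
g = 0.0912 − 2.47/79.45 = 0.0912 − 0.03109 = 0.06011

6.01%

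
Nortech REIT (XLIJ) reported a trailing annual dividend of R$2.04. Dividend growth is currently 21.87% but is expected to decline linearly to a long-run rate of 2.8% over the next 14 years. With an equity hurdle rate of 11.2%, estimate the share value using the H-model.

R$57.38

H-model: P₀ = D₀[(1+g_L) + H(g_S−g_L)]/(r−g_L), with H = 14/2 = 7.
P₀ = 2.04 × [(1+0.028) + 7×(0.2187−0.028)] / (0.112−0.028)
   = 2.04 × 2.3629 / 0.084 = 57.3847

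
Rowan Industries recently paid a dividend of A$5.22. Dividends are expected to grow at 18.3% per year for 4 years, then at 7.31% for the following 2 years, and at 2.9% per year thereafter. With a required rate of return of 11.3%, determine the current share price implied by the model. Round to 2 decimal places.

A$112.86

Three-stage DDM. Project D₁…D_6; terminal Gordon value at t=6 with g = 0.029; discount at r = 0.113.
D_1 = 6.1753
D_2 = 7.3053
D_3 = 8.6422
D_4 = 10.2237
D_5 = 10.9711
D_6 = 11.7731
TV_6 = 12.1145/(0.113−0.029) = 144.2202
P₀ = Σ Dₜ/(1+r)ᵗ + TV_6/(1+r)^6 = 112.8602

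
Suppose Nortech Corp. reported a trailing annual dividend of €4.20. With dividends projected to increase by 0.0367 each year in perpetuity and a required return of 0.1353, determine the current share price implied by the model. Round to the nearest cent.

Gordon growth model: P₀ = D₁/(r − g). D₁ = 4.20 × (1 + 0.0367) = 4.3541.
P₀ = 4.3541 / (0.1353 − 0.0367) = 4.3541 / 0.0986 = 44.1596

€44.16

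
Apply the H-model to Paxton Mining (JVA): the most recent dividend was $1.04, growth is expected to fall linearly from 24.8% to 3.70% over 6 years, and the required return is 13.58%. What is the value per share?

H-model: P₀ = D₀[(1+g_L) + H(g_S−g_L)]/(r−g_L), with H = 6/2 = 3.
P₀ = 1.04 × [(1+0.037) + 3×(0.248−0.037)] / (0.1358−0.037)
   = 1.04 × 1.6700 / 0.0988 = 17.5789

$17.58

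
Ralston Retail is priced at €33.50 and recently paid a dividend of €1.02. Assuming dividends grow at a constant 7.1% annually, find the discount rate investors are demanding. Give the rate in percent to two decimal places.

Rearranging the constant-growth DDM: r = D₁/P₀ + g.
D₁ = 1.02 × (1 + 0.071) = 1.0924.
r = 1.0924 / 33.50 + 0.071 = 0.03261 + 0.071 = 0.10361

10.36%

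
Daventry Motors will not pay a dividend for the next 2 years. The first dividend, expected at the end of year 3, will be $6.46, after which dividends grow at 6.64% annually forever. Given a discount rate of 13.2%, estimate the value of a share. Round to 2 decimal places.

$76.85

Deferred-dividend DDM. At t=2 the remaining stream is a growing perpetuity with first payment D_3 = 6.46.
V_2 = D_3/(r−g) = 6.46/(0.132−0.0664) = 98.4756
P₀ = V_2/(1+r)^2 = 98.4756/(1+0.132)^2 = 76.8486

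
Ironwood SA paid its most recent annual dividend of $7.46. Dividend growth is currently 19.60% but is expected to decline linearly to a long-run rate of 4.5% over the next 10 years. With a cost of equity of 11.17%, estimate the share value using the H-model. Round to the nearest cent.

H-model: P₀ = D₀[(1+g_L) + H(g_S−g_L)]/(r−g_L), with H = 10/2 = 5.
P₀ = 7.46 × [(1+0.045) + 5×(0.196−0.045)] / (0.1117−0.045)
   = 7.46 × 1.8000 / 0.0667 = 201.3193

$201.32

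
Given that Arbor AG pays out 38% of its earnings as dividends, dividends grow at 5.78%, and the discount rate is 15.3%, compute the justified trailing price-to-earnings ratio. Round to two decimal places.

Justified trailing P/E = b(1+g)/(r−g) = 0.38×(1+0.0578)/(0.153−0.0578) = 4.2223

4.22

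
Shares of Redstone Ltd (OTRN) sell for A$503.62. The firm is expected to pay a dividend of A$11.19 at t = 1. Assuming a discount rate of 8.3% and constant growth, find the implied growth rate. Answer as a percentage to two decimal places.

From P₀ = D₁/(r − g), the implied growth is g = r − D₁/P₀.
g = 0.083 − 11.19/503.62 = 0.083 − 0.02222 = 0.06078

6.08%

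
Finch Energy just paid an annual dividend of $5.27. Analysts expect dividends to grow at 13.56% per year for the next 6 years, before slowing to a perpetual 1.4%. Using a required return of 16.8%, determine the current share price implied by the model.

Two-stage DDM. Project D₁…D_6 at 0.1356, terminal growth 0.014, discount at r = 0.168.
D_1 = 5.9846
D_2 = 6.7961
D_3 = 7.7177
D_4 = 8.7642
D_5 = 9.9526
D_6 = 11.3022
Terminal value at t=6: TV = D_7/(r−g) = 11.4604/(0.168−0.014) = 74.4184
P₀ = 5.9846/(1+0.168)^1 + 6.7961/(1+0.168)^2 + 7.7177/(1+0.168)^3 + 8.7642/(1+0.168)^4 + 9.9526/(1+0.168)^5 + 11.3022/(1+0.168)^6 + 74.4184/(1+0.168)^6 = 57.9986

$58.00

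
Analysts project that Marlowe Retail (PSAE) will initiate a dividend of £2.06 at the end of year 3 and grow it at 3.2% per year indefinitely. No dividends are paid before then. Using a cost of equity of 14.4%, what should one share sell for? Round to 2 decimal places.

£14.05

Deferred-dividend DDM. At t=2 the remaining stream is a growing perpetuity with first payment D_3 = 2.06.
V_2 = D_3/(r−g) = 2.06/(0.144−0.032) = 18.3929
P₀ = V_2/(1+r)^2 = 18.3929/(1+0.144)^2 = 14.0539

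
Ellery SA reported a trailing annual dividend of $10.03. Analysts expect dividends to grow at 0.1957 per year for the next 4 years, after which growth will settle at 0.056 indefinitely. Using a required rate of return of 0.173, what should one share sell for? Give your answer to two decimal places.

Two-stage DDM. Project D₁…D_4 at 0.1957, terminal growth 0.056, discount at r = 0.173.
D_1 = 11.9929
D_2 = 14.3399
D_3 = 17.1462
D_4 = 20.5017
Terminal value at t=4: TV = D_5/(r−g) = 21.6498/(0.173−0.056) = 185.0410
P₀ = 11.9929/(1+0.173)^1 + 14.3399/(1+0.173)^2 + 17.1462/(1+0.173)^3 + 20.5017/(1+0.173)^4 + 185.0410/(1+0.173)^4 = 139.8397

$139.84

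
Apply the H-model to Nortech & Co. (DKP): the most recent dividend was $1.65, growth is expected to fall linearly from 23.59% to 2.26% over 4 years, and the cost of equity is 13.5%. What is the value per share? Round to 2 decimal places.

H-model: P₀ = D₀[(1+g_L) + H(g_S−g_L)]/(r−g_L), with H = 4/2 = 2.
P₀ = 1.65 × [(1+0.0226) + 2×(0.2359−0.0226)] / (0.135−0.0226)
   = 1.65 × 1.4492 / 0.1124 = 21.2738

$21.27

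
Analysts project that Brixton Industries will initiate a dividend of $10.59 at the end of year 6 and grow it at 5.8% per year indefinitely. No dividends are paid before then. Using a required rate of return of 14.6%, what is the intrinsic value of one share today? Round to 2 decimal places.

$60.88

Deferred-dividend DDM. At t=5 the remaining stream is a growing perpetuity with first payment D_6 = 10.59.
V_5 = D_6/(r−g) = 10.59/(0.146−0.058) = 120.3409
P₀ = V_5/(1+r)^5 = 120.3409/(1+0.146)^5 = 60.8822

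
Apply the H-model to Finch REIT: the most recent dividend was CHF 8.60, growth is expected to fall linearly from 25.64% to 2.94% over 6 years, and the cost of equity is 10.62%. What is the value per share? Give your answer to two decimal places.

CHF 191.53

H-model: P₀ = D₀[(1+g_L) + H(g_S−g_L)]/(r−g_L), with H = 6/2 = 3.
P₀ = 8.60 × [(1+0.0294) + 3×(0.2564−0.0294)] / (0.1062−0.0294)
   = 8.60 × 1.7104 / 0.0768 = 191.5292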